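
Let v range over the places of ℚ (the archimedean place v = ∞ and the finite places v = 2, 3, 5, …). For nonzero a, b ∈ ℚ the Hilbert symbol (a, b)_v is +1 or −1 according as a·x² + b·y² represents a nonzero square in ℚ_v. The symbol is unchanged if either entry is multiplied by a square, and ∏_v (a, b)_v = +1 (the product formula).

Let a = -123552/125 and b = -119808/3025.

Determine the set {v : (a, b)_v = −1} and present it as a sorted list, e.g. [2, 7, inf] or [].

[3, 5, 13, inf]

(a, b) ≡ (-4290, -13) mod (ℚ^×)²; places V = {2, 3, 5, 11, 13, ∞}.
(a,b)_5: α=-3, u≡3; β=-2, v≡2 (mod 5); (3|5)=-1, (2|5)=-1; sign (−1)^0·-1^-2·-1^-3 = -1.
(a,b)_2: α=5, β=10; u≡7, v≡3 (mod 8); ε(u)ε(v)=1·1, αω(v)=5·1, βω(u)=10·0; sum ≡ 0  ⇒  +1.
(a,b)_11: α=1, u≡8; β=-2, v≡5 (mod 11); (8|11)=-1, (5|11)=+1; sign (−1)^0·-1^-2·+1^1 = +1.
(a,b)_13: α=1, u≡8; β=1, v≡3 (mod 13); (8|13)=-1, (3|13)=+1; sign (−1)^0·-1^1·+1^1 = -1.
(a,b)_∞: sgn(-4290)=−, sgn(-13)=−, so -1.
(a,b)_3: α=3, u≡1; β=2, v≡2 (mod 3); (1|3)=+1, (2|3)=-1; sign (−1)^0·+1^2·-1^3 = -1.
(-4290, -13 / ℚ) ramifies at {3, 5, 13, ∞}: a division algebra.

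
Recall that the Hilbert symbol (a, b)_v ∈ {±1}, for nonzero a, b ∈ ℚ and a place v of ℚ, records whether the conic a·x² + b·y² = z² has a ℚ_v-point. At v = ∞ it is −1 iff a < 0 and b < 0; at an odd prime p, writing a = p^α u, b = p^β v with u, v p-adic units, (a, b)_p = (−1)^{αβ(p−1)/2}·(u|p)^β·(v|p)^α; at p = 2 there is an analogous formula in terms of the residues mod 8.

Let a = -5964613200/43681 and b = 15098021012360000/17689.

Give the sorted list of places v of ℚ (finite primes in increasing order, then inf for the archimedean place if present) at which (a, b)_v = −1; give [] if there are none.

(a, b) ≡ (-13, 221) mod (ℚ^×)²; places V = {2, 3, 5, 7, 11, 13, 17, 19, ∞}.
(a,b)_3: α=4, u≡2; β=0, v≡2 (mod 3); (2|3)=-1, (2|3)=-1; sign (−1)^0·-1^0·-1^4 = +1.
(a,b)_13: α=1, u≡10; β=3, v≡10 (mod 13); (10|13)=+1, (10|13)=+1; sign (−1)^0·+1^3·+1^1 = +1.
(a,b)_19: α=-2, u≡4; β=-2, v≡8 (mod 19); (4|19)=+1, (8|19)=-1; sign (−1)^0·+1^-2·-1^-2 = +1.
(a,b)_∞: sgn(-13)=−, sgn(221)=+, so +1.
(a,b)_17: α=2, u≡2; β=5, v≡1 (mod 17); (2|17)=+1, (1|17)=+1; sign (−1)^0·+1^5·+1^2 = +1.
(a,b)_7: α=2, u≡1; β=-2, v≡2 (mod 7); (1|7)=+1, (2|7)=+1; sign (−1)^0·+1^-2·+1^2 = +1.
(a,b)_2: α=4, β=6; u≡3, v≡5 (mod 8); ε(u)ε(v)=1·0, αω(v)=4·1, βω(u)=6·1; sum ≡ 0  ⇒  +1.
(a,b)_11: α=-2, u≡9; β=2, v≡1 (mod 11); (9|11)=+1, (1|11)=+1; sign (−1)^0·+1^2·+1^-2 = +1.
(a,b)_5: α=2, u≡2; β=4, v≡4 (mod 5); (2|5)=-1, (4|5)=+1; sign (−1)^0·-1^4·+1^2 = +1.
Every local symbol is +1, so the conic -13·x² + 221·y² = z² has ℚ_v-points for all v and hence a ℚ-point; (a, b / ℚ) ≅ M_2(ℚ).

[]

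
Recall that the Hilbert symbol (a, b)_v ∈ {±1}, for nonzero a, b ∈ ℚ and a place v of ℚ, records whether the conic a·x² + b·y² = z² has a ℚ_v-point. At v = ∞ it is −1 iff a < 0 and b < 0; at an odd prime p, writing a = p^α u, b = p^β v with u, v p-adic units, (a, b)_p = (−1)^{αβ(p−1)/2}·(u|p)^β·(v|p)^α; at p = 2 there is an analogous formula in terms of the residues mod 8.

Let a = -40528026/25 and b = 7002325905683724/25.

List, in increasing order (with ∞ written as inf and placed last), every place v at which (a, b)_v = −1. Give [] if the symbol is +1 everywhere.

Mod squares: a ≡ -154, b ≡ 19. Check v ∈ {∞, 2, 3, 5, 7, 11, 19}.
v=19: a=19^2·(≡4), b=19^3·(≡5) mod 19; (4|19)=+1, (5|19)=+1; (−1)^{2·3·9}·(+1)^3·(+1)^2 = +1.
v=∞: -154 < 0 and 19 > 0  ⇒  (a,b)_∞ = +1.
v=5: a=5^-2·(≡4), b=5^-2·(≡4) mod 5; (4|5)=+1, (4|5)=+1; (−1)^{-2·-2·2}·(+1)^-2·(+1)^-2 = +1.
v=7: a=7^1·(≡6), b=7^2·(≡6) mod 7; (6|7)=-1, (6|7)=-1; (−1)^{1·2·3}·(-1)^2·(-1)^1 = -1.
v=11: a=11^1·(≡6), b=11^2·(≡10) mod 11; (6|11)=-1, (10|11)=-1; (−1)^{1·2·5}·(-1)^2·(-1)^1 = -1.
v=2: v_2(a)=1, v_2(b)=2; units ≡ 3, 3 (mod 8); ε·ε+αω+βω = 1·1+1·1+2·1 ≡ 0  ⇒  (a,b)_2 = +1.
v=3: a=3^6·(≡2), b=3^16·(≡1) mod 3; (2|3)=-1, (1|3)=+1; (−1)^{6·16·1}·(-1)^16·(+1)^6 = +1.
|Ram(-154, 19)| = 2, even; anisotropic at {7, 11}.

[7, 11]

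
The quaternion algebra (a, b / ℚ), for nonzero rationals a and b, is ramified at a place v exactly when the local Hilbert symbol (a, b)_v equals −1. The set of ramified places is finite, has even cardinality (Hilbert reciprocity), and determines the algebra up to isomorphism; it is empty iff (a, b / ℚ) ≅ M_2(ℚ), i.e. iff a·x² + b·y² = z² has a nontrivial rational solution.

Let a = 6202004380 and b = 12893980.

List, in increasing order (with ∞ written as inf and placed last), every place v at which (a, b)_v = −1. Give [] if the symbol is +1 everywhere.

Mod squares: a ≡ 1550501095, b ≡ 3223495. Check v ∈ {∞, 2, 5, 11, 13, 29, 37, 43, 47}.
v=∞: 1550501095 > 0 and 3223495 > 0  ⇒  (a,b)_∞ = +1.
v=29: a=29^1·(≡9), b=29^1·(≡21) mod 29; (9|29)=+1, (21|29)=-1; (−1)^{1·1·14}·(+1)^1·(-1)^1 = -1.
v=2: v_2(a)=2, v_2(b)=2; units ≡ 7, 7 (mod 8); ε·ε+αω+βω = 1·1+2·0+2·0 ≡ 1  ⇒  (a,b)_2 = -1.
v=13: a=13^1·(≡10), b=13^0·(≡8) mod 13; (10|13)=+1, (8|13)=-1; (−1)^{1·0·6}·(+1)^0·(-1)^1 = -1.
v=11: a=11^1·(≡6), b=11^1·(≡9) mod 11; (6|11)=-1, (9|11)=+1; (−1)^{1·1·5}·(-1)^1·(+1)^1 = +1.
v=5: a=5^1·(≡1), b=5^1·(≡1) mod 5; (1|5)=+1, (1|5)=+1; (−1)^{1·1·2}·(+1)^1·(+1)^1 = +1.
v=37: a=37^1·(≡11), b=37^0·(≡35) mod 37; (11|37)=+1, (35|37)=-1; (−1)^{1·0·18}·(+1)^0·(-1)^1 = -1.
v=43: a=43^1·(≡39), b=43^1·(≡21) mod 43; (39|43)=-1, (21|43)=+1; (−1)^{1·1·21}·(-1)^1·(+1)^1 = +1.
v=47: a=47^1·(≡11), b=47^1·(≡1) mod 47; (11|47)=-1, (1|47)=+1; (−1)^{1·1·23}·(-1)^1·(+1)^1 = +1.
(1550501095, 3223495 / ℚ) ramifies at {2, 13, 29, 37}: a division algebra.

[2, 13, 29, 37]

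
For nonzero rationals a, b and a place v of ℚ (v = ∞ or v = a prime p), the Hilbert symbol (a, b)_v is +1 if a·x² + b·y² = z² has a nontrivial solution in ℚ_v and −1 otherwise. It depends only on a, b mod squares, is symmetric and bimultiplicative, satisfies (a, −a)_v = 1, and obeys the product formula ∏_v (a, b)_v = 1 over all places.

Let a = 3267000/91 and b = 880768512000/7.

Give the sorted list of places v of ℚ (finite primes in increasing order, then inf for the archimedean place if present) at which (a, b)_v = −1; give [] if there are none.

[3, 5, 7, 13]

(a, b) ≡ (2730, 39585) mod (ℚ^×)²; places V = {2, 3, 5, 7, 11, 13, 29, ∞}.
(a,b)_2: α=3, β=12; u≡5, v≡1 (mod 8); ε(u)ε(v)=0·0, αω(v)=3·0, βω(u)=12·1; sum ≡ 0  ⇒  +1.
(a,b)_13: α=-1, u≡5; β=3, v≡9 (mod 13); (5|13)=-1, (9|13)=+1; sign (−1)^0·-1^3·+1^-1 = -1.
(a,b)_11: α=2, u≡2; β=0, v≡2 (mod 11); (2|11)=-1, (2|11)=-1; sign (−1)^0·-1^0·-1^2 = +1.
(a,b)_5: α=3, u≡1; β=3, v≡3 (mod 5); (1|5)=+1, (3|5)=-1; sign (−1)^0·+1^3·-1^3 = -1.
(a,b)_3: α=3, u≡1; β=3, v≡1 (mod 3); (1|3)=+1, (1|3)=+1; sign (−1)^1·+1^3·+1^3 = -1.
(a,b)_7: α=-1, u≡5; β=-1, v≡6 (mod 7); (5|7)=-1, (6|7)=-1; sign (−1)^1·-1^-1·-1^-1 = -1.
(a,b)_29: α=0, u≡23; β=1, v≡10 (mod 29); (23|29)=+1, (10|29)=-1; sign (−1)^0·+1^1·-1^0 = +1.
(a,b)_∞: sgn(2730)=+, sgn(39585)=+, so +1.
|Ram(2730, 39585)| = 4, even; anisotropic at {3, 5, 7, 13}.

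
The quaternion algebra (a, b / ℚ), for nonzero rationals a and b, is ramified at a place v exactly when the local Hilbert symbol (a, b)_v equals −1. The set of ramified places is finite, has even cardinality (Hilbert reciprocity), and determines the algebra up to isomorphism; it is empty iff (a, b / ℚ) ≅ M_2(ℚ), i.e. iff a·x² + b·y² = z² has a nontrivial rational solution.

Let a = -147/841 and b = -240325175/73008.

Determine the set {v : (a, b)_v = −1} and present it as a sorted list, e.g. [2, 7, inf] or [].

[29, inf]

(a, b) ≡ (-3, -99789) mod (ℚ^×)²; places V = {2, 3, 5, 7, 13, 17, 29, 31, 37, ∞}.
(a,b)_31: α=0, u≡2; β=1, v≡8 (mod 31); (2|31)=+1, (8|31)=+1; sign (−1)^0·+1^1·+1^0 = +1.
(a,b)_7: α=2, u≡4; β=0, v≡3 (mod 7); (4|7)=+1, (3|7)=-1; sign (−1)^0·+1^0·-1^2 = +1.
(a,b)_2: α=0, β=-4; u≡5, v≡3 (mod 8); ε(u)ε(v)=0·1, αω(v)=0·1, βω(u)=-4·1; sum ≡ 0  ⇒  +1.
(a,b)_5: α=0, u≡3; β=2, v≡1 (mod 5); (3|5)=-1, (1|5)=+1; sign (−1)^0·-1^2·+1^0 = +1.
(a,b)_29: α=-2, u≡27; β=1, v≡17 (mod 29); (27|29)=-1, (17|29)=-1; sign (−1)^0·-1^1·-1^-2 = -1.
(a,b)_37: α=0, u≡11; β=1, v≡16 (mod 37); (11|37)=+1, (16|37)=+1; sign (−1)^0·+1^1·+1^0 = +1.
(a,b)_17: α=0, u≡5; β=2, v≡15 (mod 17); (5|17)=-1, (15|17)=+1; sign (−1)^0·-1^2·+1^0 = +1.
(a,b)_3: α=1, u≡2; β=-3, v≡1 (mod 3); (2|3)=-1, (1|3)=+1; sign (−1)^1·-1^-3·+1^1 = +1.
(a,b)_13: α=0, u≡1; β=-2, v≡9 (mod 13); (1|13)=+1, (9|13)=+1; sign (−1)^0·+1^-2·+1^0 = +1.
(a,b)_∞: sgn(-3)=−, sgn(-99789)=−, so -1.
(-3, -99789 / ℚ) ramifies at {29, ∞}: a division algebra.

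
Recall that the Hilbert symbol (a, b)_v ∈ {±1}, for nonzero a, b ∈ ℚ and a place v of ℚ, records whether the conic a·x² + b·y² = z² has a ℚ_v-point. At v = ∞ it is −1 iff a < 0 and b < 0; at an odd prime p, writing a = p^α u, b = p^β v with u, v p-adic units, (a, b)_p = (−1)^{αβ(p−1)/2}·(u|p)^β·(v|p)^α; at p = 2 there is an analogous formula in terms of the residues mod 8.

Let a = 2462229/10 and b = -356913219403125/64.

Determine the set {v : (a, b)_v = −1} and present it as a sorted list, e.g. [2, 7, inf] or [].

Mod squares: a ≡ 22610, b ≡ -5. Check v ∈ {∞, 2, 3, 5, 7, 11, 17, 19}.
v=19: a=19^1·(≡3), b=19^2·(≡2) mod 19; (3|19)=-1, (2|19)=-1; (−1)^{1·2·9}·(-1)^2·(-1)^1 = -1.
v=2: v_2(a)=-1, v_2(b)=-6; units ≡ 1, 3 (mod 8); ε·ε+αω+βω = 0·1+-1·1+-6·0 ≡ 1  ⇒  (a,b)_2 = -1.
v=∞: 22610 > 0 and -5 < 0  ⇒  (a,b)_∞ = +1.
v=7: a=7^1·(≡6), b=7^4·(≡2) mod 7; (6|7)=-1, (2|7)=+1; (−1)^{1·4·3}·(-1)^4·(+1)^1 = +1.
v=11: a=11^2·(≡1), b=11^4·(≡6) mod 11; (1|11)=+1, (6|11)=-1; (−1)^{2·4·5}·(+1)^4·(-1)^2 = +1.
v=17: a=17^1·(≡15), b=17^0·(≡10) mod 17; (15|17)=+1, (10|17)=-1; (−1)^{1·0·8}·(+1)^0·(-1)^1 = -1.
v=5: a=5^-1·(≡2), b=5^5·(≡4) mod 5; (2|5)=-1, (4|5)=+1; (−1)^{-1·5·2}·(-1)^5·(+1)^-1 = -1.
v=3: a=3^2·(≡2), b=3^2·(≡1) mod 3; (2|3)=-1, (1|3)=+1; (−1)^{2·2·1}·(-1)^2·(+1)^2 = +1.
Ram(22610, -5) = {2, 5, 17, 19}; no ℚ_2-point on the conic.

[2, 5, 17, 19]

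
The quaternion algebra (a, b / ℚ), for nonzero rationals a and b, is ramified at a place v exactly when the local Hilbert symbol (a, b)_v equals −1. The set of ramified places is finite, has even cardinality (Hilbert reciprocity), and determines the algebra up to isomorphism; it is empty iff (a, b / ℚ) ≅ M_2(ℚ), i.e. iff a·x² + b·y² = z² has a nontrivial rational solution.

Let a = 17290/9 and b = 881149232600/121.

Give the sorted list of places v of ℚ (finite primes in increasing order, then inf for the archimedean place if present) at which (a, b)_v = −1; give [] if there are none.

(a, b) ≡ (17290, 10166) mod (ℚ^×)²; places V = {2, 3, 5, 7, 11, 13, 17, 19, 23, ∞}.
(a,b)_7: α=1, u≡3; β=4, v≡1 (mod 7); (3|7)=-1, (1|7)=+1; sign (−1)^0·-1^4·+1^1 = +1.
(a,b)_19: α=1, u≡4; β=2, v≡5 (mod 19); (4|19)=+1, (5|19)=+1; sign (−1)^0·+1^2·+1^1 = +1.
(a,b)_3: α=-2, u≡1; β=0, v≡2 (mod 3); (1|3)=+1, (2|3)=-1; sign (−1)^0·+1^0·-1^-2 = +1.
(a,b)_11: α=0, u≡1; β=-2, v≡10 (mod 11); (1|11)=+1, (10|11)=-1; sign (−1)^0·+1^-2·-1^0 = +1.
(a,b)_∞: sgn(17290)=+, sgn(10166)=+, so +1.
(a,b)_2: α=1, β=3; u≡5, v≡3 (mod 8); ε(u)ε(v)=0·1, αω(v)=1·1, βω(u)=3·1; sum ≡ 0  ⇒  +1.
(a,b)_23: α=0, u≡7; β=1, v≡17 (mod 23); (7|23)=-1, (17|23)=-1; sign (−1)^0·-1^1·-1^0 = -1.
(a,b)_5: α=1, u≡2; β=2, v≡4 (mod 5); (2|5)=-1, (4|5)=+1; sign (−1)^0·-1^2·+1^1 = +1.
(a,b)_17: α=0, u≡2; β=1, v≡3 (mod 17); (2|17)=+1, (3|17)=-1; sign (−1)^0·+1^1·-1^0 = +1.
(a,b)_13: α=1, u≡12; β=1, v≡2 (mod 13); (12|13)=+1, (2|13)=-1; sign (−1)^0·+1^1·-1^1 = -1.
|Ram(17290, 10166)| = 2, even; anisotropic at {13, 23}.

[13, 23]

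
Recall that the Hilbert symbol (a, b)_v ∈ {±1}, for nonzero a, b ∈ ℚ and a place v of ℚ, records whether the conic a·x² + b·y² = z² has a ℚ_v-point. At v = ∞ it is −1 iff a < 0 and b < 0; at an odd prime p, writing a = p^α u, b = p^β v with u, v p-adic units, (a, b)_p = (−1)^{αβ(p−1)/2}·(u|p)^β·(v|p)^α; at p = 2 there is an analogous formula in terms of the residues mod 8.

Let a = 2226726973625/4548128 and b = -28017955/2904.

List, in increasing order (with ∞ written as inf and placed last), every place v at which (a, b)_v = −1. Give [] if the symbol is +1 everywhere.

Mod squares: a ≡ 13090, b ≡ -3570. Check v ∈ {∞, 2, 3, 5, 7, 11, 13, 17, 29, 31}.
v=29: a=29^-2·(≡18), b=29^0·(≡19) mod 29; (18|29)=-1, (19|29)=-1; (−1)^{-2·0·14}·(-1)^0·(-1)^-2 = +1.
v=13: a=13^-2·(≡12), b=13^0·(≡7) mod 13; (12|13)=+1, (7|13)=-1; (−1)^{-2·0·6}·(+1)^0·(-1)^-2 = +1.
v=7: a=7^3·(≡2), b=7^3·(≡2) mod 7; (2|7)=+1, (2|7)=+1; (−1)^{3·3·3}·(+1)^3·(+1)^3 = -1.
v=2: v_2(a)=-5, v_2(b)=-3; units ≡ 1, 7 (mod 8); ε·ε+αω+βω = 0·1+-5·0+-3·0 ≡ 0  ⇒  (a,b)_2 = +1.
v=31: a=31^2·(≡7), b=31^2·(≡17) mod 31; (7|31)=+1, (17|31)=-1; (−1)^{2·2·15}·(+1)^2·(-1)^2 = +1.
v=5: a=5^3·(≡3), b=5^1·(≡1) mod 5; (3|5)=-1, (1|5)=+1; (−1)^{3·1·2}·(-1)^1·(+1)^3 = -1.
v=∞: 13090 > 0 and -3570 < 0  ⇒  (a,b)_∞ = +1.
v=3: a=3^0·(≡1), b=3^-1·(≡1) mod 3; (1|3)=+1, (1|3)=+1; (−1)^{0·-1·1}·(+1)^-1·(+1)^0 = +1.
v=17: a=17^3·(≡3), b=17^1·(≡11) mod 17; (3|17)=-1, (11|17)=-1; (−1)^{3·1·8}·(-1)^1·(-1)^3 = +1.
v=11: a=11^1·(≡2), b=11^-2·(≡1) mod 11; (2|11)=-1, (1|11)=+1; (−1)^{1·-2·5}·(-1)^-2·(+1)^1 = +1.
Ram(13090, -3570) = {5, 7}; no ℚ_5-point on the conic.

[5, 7]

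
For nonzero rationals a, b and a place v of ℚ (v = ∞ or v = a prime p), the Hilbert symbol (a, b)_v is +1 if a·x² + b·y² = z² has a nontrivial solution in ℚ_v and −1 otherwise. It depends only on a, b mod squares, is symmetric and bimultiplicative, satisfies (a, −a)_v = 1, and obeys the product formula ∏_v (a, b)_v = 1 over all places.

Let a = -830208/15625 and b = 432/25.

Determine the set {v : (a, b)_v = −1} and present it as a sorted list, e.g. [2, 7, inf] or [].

(a, b) ≡ (-3243, 3) mod (ℚ^×)²; places V = {2, 3, 5, 23, 47, ∞}.
(a,b)_47: α=1, u≡25; β=0, v≡6 (mod 47); (25|47)=+1, (6|47)=+1; sign (−1)^0·+1^0·+1^1 = +1.
(a,b)_3: α=1, u≡2; β=3, v≡1 (mod 3); (2|3)=-1, (1|3)=+1; sign (−1)^1·-1^3·+1^1 = +1.
(a,b)_5: α=-6, u≡2; β=-2, v≡2 (mod 5); (2|5)=-1, (2|5)=-1; sign (−1)^0·-1^-2·-1^-6 = +1.
(a,b)_∞: sgn(-3243)=−, sgn(3)=+, so +1.
(a,b)_23: α=1, u≡19; β=0, v≡9 (mod 23); (19|23)=-1, (9|23)=+1; sign (−1)^0·-1^0·+1^1 = +1.
(a,b)_2: α=8, β=4; u≡5, v≡3 (mod 8); ε(u)ε(v)=0·1, αω(v)=8·1, βω(u)=4·1; sum ≡ 0  ⇒  +1.
Ram(a, b) = ∅: the form -3243·x² + 3·y² − z² is isotropic over every ℚ_v, so by Hasse–Minkowski it is isotropic over ℚ.

[]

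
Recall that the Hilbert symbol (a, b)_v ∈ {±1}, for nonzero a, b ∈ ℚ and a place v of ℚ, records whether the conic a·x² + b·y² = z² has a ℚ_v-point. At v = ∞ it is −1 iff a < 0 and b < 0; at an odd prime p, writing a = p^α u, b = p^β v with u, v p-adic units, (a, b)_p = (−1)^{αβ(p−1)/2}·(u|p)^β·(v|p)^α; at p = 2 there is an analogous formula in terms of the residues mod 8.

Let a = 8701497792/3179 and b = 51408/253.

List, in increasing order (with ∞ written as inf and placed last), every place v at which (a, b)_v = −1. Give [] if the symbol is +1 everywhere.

[11, 29]

(a, b) ≡ (460317, 90321) mod (ℚ^×)²; places V = {2, 3, 7, 11, 13, 17, 19, 23, 29, 37, ∞}.
(a,b)_3: α=3, u≡1; β=3, v≡2 (mod 3); (1|3)=+1, (2|3)=-1; sign (−1)^1·+1^3·-1^3 = +1.
(a,b)_13: α=1, u≡3; β=0, v≡1 (mod 13); (3|13)=+1, (1|13)=+1; sign (−1)^0·+1^0·+1^1 = +1.
(a,b)_19: α=2, u≡9; β=0, v≡18 (mod 19); (9|19)=+1, (18|19)=-1; sign (−1)^0·+1^0·-1^2 = +1.
(a,b)_7: α=0, u≡1; β=1, v≡1 (mod 7); (1|7)=+1, (1|7)=+1; sign (−1)^0·+1^1·+1^0 = +1.
(a,b)_∞: sgn(460317)=+, sgn(90321)=+, so +1.
(a,b)_11: α=-1, u≡3; β=-1, v≡5 (mod 11); (3|11)=+1, (5|11)=+1; sign (−1)^1·+1^-1·+1^-1 = -1.
(a,b)_2: α=6, β=4; u≡5, v≡1 (mod 8); ε(u)ε(v)=0·0, αω(v)=6·0, βω(u)=4·1; sum ≡ 0  ⇒  +1.
(a,b)_29: α=1, u≡17; β=0, v≡12 (mod 29); (17|29)=-1, (12|29)=-1; sign (−1)^0·-1^0·-1^1 = -1.
(a,b)_17: α=-2, u≡2; β=1, v≡1 (mod 17); (2|17)=+1, (1|17)=+1; sign (−1)^0·+1^1·+1^-2 = +1.
(a,b)_23: α=0, u≡9; β=-1, v≡17 (mod 23); (9|23)=+1, (17|23)=-1; sign (−1)^0·+1^-1·-1^0 = +1.
(a,b)_37: α=1, u≡28; β=0, v≡16 (mod 37); (28|37)=+1, (16|37)=+1; sign (−1)^0·+1^0·+1^1 = +1.
Ram(460317, 90321) = {11, 29}; no ℚ_11-point on the conic.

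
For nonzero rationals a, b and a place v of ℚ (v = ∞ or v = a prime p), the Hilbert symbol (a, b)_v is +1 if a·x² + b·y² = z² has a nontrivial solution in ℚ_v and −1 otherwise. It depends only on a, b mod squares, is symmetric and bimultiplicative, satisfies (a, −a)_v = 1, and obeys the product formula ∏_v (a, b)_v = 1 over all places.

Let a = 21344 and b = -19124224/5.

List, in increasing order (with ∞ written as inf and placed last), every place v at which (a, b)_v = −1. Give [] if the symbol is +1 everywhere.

(a, b) ≡ (1334, -23345) mod (ℚ^×)²; places V = {2, 5, 7, 23, 29, ∞}.
(a,b)_23: α=1, u≡8; β=1, v≡20 (mod 23); (8|23)=+1, (20|23)=-1; sign (−1)^1·+1^1·-1^1 = +1.
(a,b)_2: α=5, β=12; u≡3, v≡7 (mod 8); ε(u)ε(v)=1·1, αω(v)=5·0, βω(u)=12·1; sum ≡ 1  ⇒  -1.
(a,b)_7: α=0, u≡1; β=1, v≡1 (mod 7); (1|7)=+1, (1|7)=+1; sign (−1)^0·+1^1·+1^0 = +1.
(a,b)_29: α=1, u≡11; β=1, v≡24 (mod 29); (11|29)=-1, (24|29)=+1; sign (−1)^0·-1^1·+1^1 = -1.
(a,b)_5: α=0, u≡4; β=-1, v≡1 (mod 5); (4|5)=+1, (1|5)=+1; sign (−1)^0·+1^-1·+1^0 = +1.
(a,b)_∞: sgn(1334)=+, sgn(-23345)=−, so +1.
(1334, -23345 / ℚ) ramifies at {2, 29}: a division algebra.

[2, 29]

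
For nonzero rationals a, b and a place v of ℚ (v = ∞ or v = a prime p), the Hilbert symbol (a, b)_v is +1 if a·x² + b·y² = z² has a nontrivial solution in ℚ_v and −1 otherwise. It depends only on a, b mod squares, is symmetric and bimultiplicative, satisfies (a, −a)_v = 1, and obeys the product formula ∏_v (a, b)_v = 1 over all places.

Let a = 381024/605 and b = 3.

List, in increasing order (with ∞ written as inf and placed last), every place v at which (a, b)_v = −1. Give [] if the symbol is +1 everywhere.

Mod squares: a ≡ 30, b ≡ 3. Check v ∈ {∞, 2, 3, 5, 7, 11}.
v=2: v_2(a)=5, v_2(b)=0; units ≡ 7, 3 (mod 8); ε·ε+αω+βω = 1·1+5·1+0·0 ≡ 0  ⇒  (a,b)_2 = +1.
v=3: a=3^5·(≡1), b=3^1·(≡1) mod 3; (1|3)=+1, (1|3)=+1; (−1)^{5·1·1}·(+1)^1·(+1)^5 = -1.
v=5: a=5^-1·(≡4), b=5^0·(≡3) mod 5; (4|5)=+1, (3|5)=-1; (−1)^{-1·0·2}·(+1)^0·(-1)^-1 = -1.
v=∞: 30 > 0 and 3 > 0  ⇒  (a,b)_∞ = +1.
v=7: a=7^2·(≡2), b=7^0·(≡3) mod 7; (2|7)=+1, (3|7)=-1; (−1)^{2·0·3}·(+1)^0·(-1)^2 = +1.
v=11: a=11^-2·(≡10), b=11^0·(≡3) mod 11; (10|11)=-1, (3|11)=+1; (−1)^{-2·0·5}·(-1)^0·(+1)^-2 = +1.
Ram(30, 3) = {3, 5}; no ℚ_3-point on the conic.

[3, 5]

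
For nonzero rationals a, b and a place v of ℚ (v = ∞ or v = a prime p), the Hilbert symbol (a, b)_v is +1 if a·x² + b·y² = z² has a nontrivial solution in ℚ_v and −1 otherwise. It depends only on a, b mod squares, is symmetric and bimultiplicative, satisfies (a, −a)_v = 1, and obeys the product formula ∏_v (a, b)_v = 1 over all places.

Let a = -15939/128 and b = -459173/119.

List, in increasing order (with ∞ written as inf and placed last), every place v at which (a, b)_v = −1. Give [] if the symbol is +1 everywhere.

[2, 11, 13, 17, 23, inf]

Mod squares: a ≡ -3542, b ≡ -323323. Check v ∈ {∞, 2, 3, 7, 11, 13, 17, 19, 23}.
v=7: a=7^1·(≡6), b=7^-1·(≡2) mod 7; (6|7)=-1, (2|7)=+1; (−1)^{1·-1·3}·(-1)^-1·(+1)^1 = +1.
v=19: a=19^0·(≡11), b=19^1·(≡4) mod 19; (11|19)=+1, (4|19)=+1; (−1)^{0·1·9}·(+1)^1·(+1)^0 = +1.
v=3: a=3^2·(≡1), b=3^0·(≡2) mod 3; (1|3)=+1, (2|3)=-1; (−1)^{2·0·1}·(+1)^0·(-1)^2 = +1.
v=2: v_2(a)=-7, v_2(b)=0; units ≡ 5, 5 (mod 8); ε·ε+αω+βω = 0·0+-7·1+0·1 ≡ 1  ⇒  (a,b)_2 = -1.
v=23: a=23^1·(≡21), b=23^0·(≡17) mod 23; (21|23)=-1, (17|23)=-1; (−1)^{1·0·11}·(-1)^0·(-1)^1 = -1.
v=11: a=11^1·(≡2), b=11^1·(≡10) mod 11; (2|11)=-1, (10|11)=-1; (−1)^{1·1·5}·(-1)^1·(-1)^1 = -1.
v=17: a=17^0·(≡14), b=17^-1·(≡2) mod 17; (14|17)=-1, (2|17)=+1; (−1)^{0·-1·8}·(-1)^-1·(+1)^0 = -1.
v=∞: -3542 < 0 and -323323 < 0  ⇒  (a,b)_∞ = -1.
v=13: a=13^0·(≡7), b=13^3·(≡6) mod 13; (7|13)=-1, (6|13)=-1; (−1)^{0·3·6}·(-1)^3·(-1)^0 = -1.
|Ram(-3542, -323323)| = 6, even; anisotropic at {2, 11, 13, 17, 23, ∞}.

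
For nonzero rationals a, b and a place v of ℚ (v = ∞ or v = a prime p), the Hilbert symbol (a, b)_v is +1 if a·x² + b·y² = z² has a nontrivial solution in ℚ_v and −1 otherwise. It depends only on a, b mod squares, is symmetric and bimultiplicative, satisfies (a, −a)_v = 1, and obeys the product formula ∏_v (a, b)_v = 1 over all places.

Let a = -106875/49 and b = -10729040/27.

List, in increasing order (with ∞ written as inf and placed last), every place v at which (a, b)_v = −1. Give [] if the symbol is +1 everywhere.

[3, inf]

Mod squares: a ≡ -19, b ≡ -41055. Check v ∈ {∞, 2, 3, 5, 7, 17, 19, 23}.
v=7: a=7^-2·(≡1), b=7^3·(≡4) mod 7; (1|7)=+1, (4|7)=+1; (−1)^{-2·3·3}·(+1)^3·(+1)^-2 = +1.
v=∞: -19 < 0 and -41055 < 0  ⇒  (a,b)_∞ = -1.
v=19: a=19^1·(≡12), b=19^0·(≡4) mod 19; (12|19)=-1, (4|19)=+1; (−1)^{1·0·9}·(-1)^0·(+1)^1 = +1.
v=5: a=5^4·(≡1), b=5^1·(≡1) mod 5; (1|5)=+1, (1|5)=+1; (−1)^{4·1·2}·(+1)^1·(+1)^4 = +1.
v=23: a=23^0·(≡2), b=23^1·(≡13) mod 23; (2|23)=+1, (13|23)=+1; (−1)^{0·1·11}·(+1)^1·(+1)^0 = +1.
v=3: a=3^2·(≡2), b=3^-3·(≡1) mod 3; (2|3)=-1, (1|3)=+1; (−1)^{2·-3·1}·(-1)^-3·(+1)^2 = -1.
v=17: a=17^0·(≡15), b=17^1·(≡9) mod 17; (15|17)=+1, (9|17)=+1; (−1)^{0·1·8}·(+1)^1·(+1)^0 = +1.
v=2: v_2(a)=0, v_2(b)=4; units ≡ 5, 1 (mod 8); ε·ε+αω+βω = 0·0+0·0+4·1 ≡ 0  ⇒  (a,b)_2 = +1.
Ram(-19, -41055) = {3, ∞}; no ℚ_3-point on the conic.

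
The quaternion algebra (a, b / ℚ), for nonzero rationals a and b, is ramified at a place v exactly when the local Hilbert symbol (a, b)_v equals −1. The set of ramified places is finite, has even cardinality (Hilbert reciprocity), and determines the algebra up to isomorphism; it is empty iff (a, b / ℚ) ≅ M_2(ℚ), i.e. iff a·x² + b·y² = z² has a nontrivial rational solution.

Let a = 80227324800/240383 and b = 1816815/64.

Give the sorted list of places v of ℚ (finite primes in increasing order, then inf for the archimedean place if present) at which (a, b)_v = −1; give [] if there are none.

(a, b) ≡ (34034, 15015) mod (ℚ^×)²; places V = {2, 3, 5, 7, 11, 13, 17, 41, ∞}.
(a,b)_3: α=6, u≡2; β=1, v≡1 (mod 3); (2|3)=-1, (1|3)=+1; sign (−1)^0·-1^1·+1^6 = -1.
(a,b)_∞: sgn(34034)=+, sgn(15015)=+, so +1.
(a,b)_7: α=1, u≡2; β=1, v≡6 (mod 7); (2|7)=+1, (6|7)=-1; sign (−1)^1·+1^1·-1^1 = +1.
(a,b)_5: α=2, u≡4; β=1, v≡2 (mod 5); (4|5)=+1, (2|5)=-1; sign (−1)^0·+1^1·-1^2 = +1.
(a,b)_11: α=-1, u≡1; β=3, v≡5 (mod 11); (1|11)=+1, (5|11)=+1; sign (−1)^1·+1^3·+1^-1 = -1.
(a,b)_17: α=3, u≡4; β=0, v≡15 (mod 17); (4|17)=+1, (15|17)=+1; sign (−1)^0·+1^0·+1^3 = +1.
(a,b)_2: α=7, β=-6; u≡1, v≡7 (mod 8); ε(u)ε(v)=0·1, αω(v)=7·0, βω(u)=-6·0; sum ≡ 0  ⇒  +1.
(a,b)_13: α=-1, u≡5; β=1, v≡8 (mod 13); (5|13)=-1, (8|13)=-1; sign (−1)^0·-1^1·-1^-1 = +1.
(a,b)_41: α=-2, u≡40; β=0, v≡1 (mod 41); (40|41)=+1, (1|41)=+1; sign (−1)^0·+1^0·+1^-2 = +1.
Ram(34034, 15015) = {3, 11}; no ℚ_3-point on the conic.

[3, 11]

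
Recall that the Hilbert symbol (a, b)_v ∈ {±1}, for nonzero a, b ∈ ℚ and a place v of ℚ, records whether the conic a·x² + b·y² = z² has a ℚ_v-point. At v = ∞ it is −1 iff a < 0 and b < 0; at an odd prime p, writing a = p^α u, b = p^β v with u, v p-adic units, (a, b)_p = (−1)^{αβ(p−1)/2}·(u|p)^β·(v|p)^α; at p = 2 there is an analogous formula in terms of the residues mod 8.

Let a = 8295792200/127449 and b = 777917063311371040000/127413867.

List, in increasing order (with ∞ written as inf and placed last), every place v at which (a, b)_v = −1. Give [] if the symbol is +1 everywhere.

(a, b) ≡ (98642, 3567) mod (ℚ^×)²; places V = {2, 3, 5, 7, 17, 19, 29, 31, 37, 41, 43, ∞}.
(a,b)_41: α=0, u≡10; β=3, v≡10 (mod 41); (10|41)=+1, (10|41)=+1; sign (−1)^0·+1^3·+1^0 = +1.
(a,b)_2: α=3, β=8; u≡1, v≡7 (mod 8); ε(u)ε(v)=0·1, αω(v)=3·0, βω(u)=8·0; sum ≡ 0  ⇒  +1.
(a,b)_∞: sgn(98642)=+, sgn(3567)=+, so +1.
(a,b)_37: α=1, u≡14; β=2, v≡35 (mod 37); (14|37)=-1, (35|37)=-1; sign (−1)^0·-1^2·-1^1 = -1.
(a,b)_29: α=2, u≡25; β=1, v≡1 (mod 29); (25|29)=+1, (1|29)=+1; sign (−1)^0·+1^1·+1^2 = +1.
(a,b)_3: α=-2, u≡2; β=-1, v≡1 (mod 3); (2|3)=-1, (1|3)=+1; sign (−1)^0·-1^-1·+1^-2 = -1.
(a,b)_5: α=2, u≡2; β=4, v≡2 (mod 5); (2|5)=-1, (2|5)=-1; sign (−1)^0·-1^4·-1^2 = +1.
(a,b)_19: α=0, u≡12; β=-2, v≡12 (mod 19); (12|19)=-1, (12|19)=-1; sign (−1)^0·-1^-2·-1^0 = +1.
(a,b)_31: α=1, u≡8; β=2, v≡2 (mod 31); (8|31)=+1, (2|31)=+1; sign (−1)^0·+1^2·+1^1 = +1.
(a,b)_43: α=1, u≡40; β=2, v≡24 (mod 43); (40|43)=+1, (24|43)=+1; sign (−1)^0·+1^2·+1^1 = +1.
(a,b)_17: α=-2, u≡9; β=0, v≡7 (mod 17); (9|17)=+1, (7|17)=-1; sign (−1)^0·+1^0·-1^-2 = +1.
(a,b)_7: α=-2, u≡6; β=-6, v≡4 (mod 7); (6|7)=-1, (4|7)=+1; sign (−1)^0·-1^-6·+1^-2 = +1.
(98642, 3567 / ℚ) ramifies at {3, 37}: a division algebra.

[3, 37]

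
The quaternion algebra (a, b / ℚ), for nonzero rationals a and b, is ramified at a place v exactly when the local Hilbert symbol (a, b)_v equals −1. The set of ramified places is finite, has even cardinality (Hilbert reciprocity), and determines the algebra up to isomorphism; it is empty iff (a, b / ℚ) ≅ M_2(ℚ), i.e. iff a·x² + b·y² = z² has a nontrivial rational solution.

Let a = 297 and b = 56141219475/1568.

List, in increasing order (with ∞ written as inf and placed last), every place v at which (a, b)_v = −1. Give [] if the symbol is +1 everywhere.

[3, 19]

(a, b) ≡ (33, 21318) mod (ℚ^×)²; places V = {2, 3, 5, 7, 11, 17, 19, ∞}.
(a,b)_19: α=0, u≡12; β=1, v≡16 (mod 19); (12|19)=-1, (16|19)=+1; sign (−1)^0·-1^1·+1^0 = -1.
(a,b)_2: α=0, β=-5; u≡1, v≡3 (mod 8); ε(u)ε(v)=0·1, αω(v)=0·1, βω(u)=-5·0; sum ≡ 0  ⇒  +1.
(a,b)_11: α=1, u≡5; β=1, v≡10 (mod 11); (5|11)=+1, (10|11)=-1; sign (−1)^1·+1^1·-1^1 = +1.
(a,b)_∞: sgn(33)=+, sgn(21318)=+, so +1.
(a,b)_7: α=0, u≡3; β=-2, v≡3 (mod 7); (3|7)=-1, (3|7)=-1; sign (−1)^0·-1^-2·-1^0 = +1.
(a,b)_5: α=0, u≡2; β=2, v≡3 (mod 5); (2|5)=-1, (3|5)=-1; sign (−1)^0·-1^2·-1^0 = +1.
(a,b)_17: α=0, u≡8; β=3, v≡8 (mod 17); (8|17)=+1, (8|17)=+1; sign (−1)^0·+1^3·+1^0 = +1.
(a,b)_3: α=3, u≡2; β=7, v≡2 (mod 3); (2|3)=-1, (2|3)=-1; sign (−1)^1·-1^7·-1^3 = -1.
(33, 21318 / ℚ) ramifies at {3, 19}: a division algebra.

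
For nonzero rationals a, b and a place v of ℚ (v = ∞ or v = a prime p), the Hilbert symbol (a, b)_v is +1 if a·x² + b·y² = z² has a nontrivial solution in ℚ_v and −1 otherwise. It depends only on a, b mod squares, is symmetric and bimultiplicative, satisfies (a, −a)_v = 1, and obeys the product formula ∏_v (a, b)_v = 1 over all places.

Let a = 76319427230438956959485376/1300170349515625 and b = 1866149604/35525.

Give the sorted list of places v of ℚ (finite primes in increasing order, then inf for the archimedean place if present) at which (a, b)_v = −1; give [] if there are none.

(a, b) ≡ (559, 153381) mod (ℚ^×)²; places V = {2, 3, 5, 7, 11, 13, 29, 41, 43, ∞}.
(a,b)_29: α=-4, u≡2; β=-1, v≡18 (mod 29); (2|29)=-1, (18|29)=-1; sign (−1)^0·-1^-1·-1^-4 = -1.
(a,b)_7: α=-6, u≡6; β=-2, v≡1 (mod 7); (6|7)=-1, (1|7)=+1; sign (−1)^0·-1^-2·+1^-6 = +1.
(a,b)_41: α=2, u≡7; β=1, v≡40 (mod 41); (7|41)=-1, (40|41)=+1; sign (−1)^0·-1^1·+1^2 = -1.
(a,b)_5: α=-6, u≡4; β=-2, v≡4 (mod 5); (4|5)=+1, (4|5)=+1; sign (−1)^0·+1^-2·+1^-6 = +1.
(a,b)_∞: sgn(559)=+, sgn(153381)=+, so +1.
(a,b)_43: α=3, u≡41; β=1, v≡25 (mod 43); (41|43)=+1, (25|43)=+1; sign (−1)^1·+1^1·+1^3 = -1.
(a,b)_13: α=1, u≡3; β=0, v≡8 (mod 13); (3|13)=+1, (8|13)=-1; sign (−1)^0·+1^0·-1^1 = -1.
(a,b)_11: α=6, u≡3; β=2, v≡7 (mod 11); (3|11)=+1, (7|11)=-1; sign (−1)^0·+1^2·-1^6 = +1.
(a,b)_3: α=18, u≡1; β=7, v≡1 (mod 3); (1|3)=+1, (1|3)=+1; sign (−1)^0·+1^7·+1^18 = +1.
(a,b)_2: α=6, β=2; u≡7, v≡5 (mod 8); ε(u)ε(v)=1·0, αω(v)=6·1, βω(u)=2·0; sum ≡ 0  ⇒  +1.
(559, 153381 / ℚ) ramifies at {13, 29, 41, 43}: a division algebra.

[13, 29, 41, 43]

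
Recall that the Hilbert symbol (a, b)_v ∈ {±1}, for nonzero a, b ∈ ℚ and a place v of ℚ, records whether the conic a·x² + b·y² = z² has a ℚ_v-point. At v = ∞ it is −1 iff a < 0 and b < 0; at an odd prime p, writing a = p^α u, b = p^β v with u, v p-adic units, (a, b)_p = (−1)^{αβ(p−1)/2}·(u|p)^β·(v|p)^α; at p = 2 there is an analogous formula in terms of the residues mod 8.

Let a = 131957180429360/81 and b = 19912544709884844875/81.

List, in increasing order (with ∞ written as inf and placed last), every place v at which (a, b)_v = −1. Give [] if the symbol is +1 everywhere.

Mod squares: a ≡ 1235, b ≡ 1955. Check v ∈ {∞, 2, 3, 5, 11, 13, 17, 19, 23}.
v=11: a=11^2·(≡5), b=11^2·(≡2) mod 11; (5|11)=+1, (2|11)=-1; (−1)^{2·2·5}·(+1)^2·(-1)^2 = +1.
v=13: a=13^1·(≡4), b=13^2·(≡5) mod 13; (4|13)=+1, (5|13)=-1; (−1)^{1·2·6}·(+1)^2·(-1)^1 = -1.
v=19: a=19^3·(≡8), b=19^4·(≡11) mod 19; (8|19)=-1, (11|19)=+1; (−1)^{3·4·9}·(-1)^4·(+1)^3 = +1.
v=17: a=17^2·(≡10), b=17^3·(≡15) mod 17; (10|17)=-1, (15|17)=+1; (−1)^{2·3·8}·(-1)^3·(+1)^2 = -1.
v=∞: 1235 > 0 and 1955 > 0  ⇒  (a,b)_∞ = +1.
v=3: a=3^-4·(≡2), b=3^-4·(≡2) mod 3; (2|3)=-1, (2|3)=-1; (−1)^{-4·-4·1}·(-1)^-4·(-1)^-4 = +1.
v=23: a=23^2·(≡13), b=23^3·(≡1) mod 23; (13|23)=+1, (1|23)=+1; (−1)^{2·3·11}·(+1)^3·(+1)^2 = +1.
v=2: v_2(a)=4, v_2(b)=0; units ≡ 3, 3 (mod 8); ε·ε+αω+βω = 1·1+4·1+0·1 ≡ 1  ⇒  (a,b)_2 = -1.
v=5: a=5^1·(≡2), b=5^3·(≡4) mod 5; (2|5)=-1, (4|5)=+1; (−1)^{1·3·2}·(-1)^3·(+1)^1 = -1.
(1235, 1955 / ℚ) ramifies at {2, 5, 13, 17}: a division algebra.

[2, 5, 13, 17]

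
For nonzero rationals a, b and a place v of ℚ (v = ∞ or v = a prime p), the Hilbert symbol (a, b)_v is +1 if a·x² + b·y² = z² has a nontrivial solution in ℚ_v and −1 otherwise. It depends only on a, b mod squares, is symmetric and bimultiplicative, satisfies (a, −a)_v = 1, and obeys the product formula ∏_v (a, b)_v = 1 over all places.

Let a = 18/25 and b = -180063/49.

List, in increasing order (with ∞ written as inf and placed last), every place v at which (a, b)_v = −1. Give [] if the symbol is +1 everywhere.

[13, 19]

(a, b) ≡ (2, -247) mod (ℚ^×)²; places V = {2, 3, 5, 7, 13, 19, ∞}.
(a,b)_5: α=-2, u≡3; β=0, v≡3 (mod 5); (3|5)=-1, (3|5)=-1; sign (−1)^0·-1^0·-1^-2 = +1.
(a,b)_7: α=0, u≡1; β=-2, v≡5 (mod 7); (1|7)=+1, (5|7)=-1; sign (−1)^0·+1^-2·-1^0 = +1.
(a,b)_13: α=0, u≡8; β=1, v≡2 (mod 13); (8|13)=-1, (2|13)=-1; sign (−1)^0·-1^1·-1^0 = -1.
(a,b)_2: α=1, β=0; u≡1, v≡1 (mod 8); ε(u)ε(v)=0·0, αω(v)=1·0, βω(u)=0·0; sum ≡ 0  ⇒  +1.
(a,b)_∞: sgn(2)=+, sgn(-247)=−, so +1.
(a,b)_19: α=0, u≡3; β=1, v≡9 (mod 19); (3|19)=-1, (9|19)=+1; sign (−1)^0·-1^1·+1^0 = -1.
(a,b)_3: α=2, u≡2; β=6, v≡2 (mod 3); (2|3)=-1, (2|3)=-1; sign (−1)^0·-1^6·-1^2 = +1.
|Ram(2, -247)| = 2, even; anisotropic at {13, 19}.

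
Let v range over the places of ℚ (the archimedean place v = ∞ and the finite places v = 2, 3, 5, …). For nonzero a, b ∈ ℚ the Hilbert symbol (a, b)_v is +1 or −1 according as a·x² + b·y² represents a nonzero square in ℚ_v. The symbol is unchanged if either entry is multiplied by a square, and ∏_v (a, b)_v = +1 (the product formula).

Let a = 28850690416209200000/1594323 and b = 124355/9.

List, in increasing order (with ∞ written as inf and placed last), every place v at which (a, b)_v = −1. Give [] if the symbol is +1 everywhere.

[2, 3, 5, 11, 17, 19]

Mod squares: a ≡ 9690, b ≡ 124355. Check v ∈ {∞, 2, 3, 5, 7, 11, 17, 19}.
v=7: a=7^2·(≡2), b=7^1·(≡3) mod 7; (2|7)=+1, (3|7)=-1; (−1)^{2·1·3}·(+1)^1·(-1)^2 = +1.
v=11: a=11^2·(≡6), b=11^1·(≡7) mod 11; (6|11)=-1, (7|11)=-1; (−1)^{2·1·5}·(-1)^1·(-1)^2 = -1.
v=5: a=5^5·(≡3), b=5^1·(≡4) mod 5; (3|5)=-1, (4|5)=+1; (−1)^{5·1·2}·(-1)^1·(+1)^5 = -1.
v=∞: 9690 > 0 and 124355 > 0  ⇒  (a,b)_∞ = +1.
v=3: a=3^-13·(≡2), b=3^-2·(≡2) mod 3; (2|3)=-1, (2|3)=-1; (−1)^{-13·-2·1}·(-1)^-2·(-1)^-13 = -1.
v=19: a=19^5·(≡4), b=19^1·(≡1) mod 19; (4|19)=+1, (1|19)=+1; (−1)^{5·1·9}·(+1)^1·(+1)^5 = -1.
v=2: v_2(a)=7, v_2(b)=0; units ≡ 5, 3 (mod 8); ε·ε+αω+βω = 0·1+7·1+0·1 ≡ 1  ⇒  (a,b)_2 = -1.
v=17: a=17^3·(≡16), b=17^1·(≡10) mod 17; (16|17)=+1, (10|17)=-1; (−1)^{3·1·8}·(+1)^1·(-1)^3 = -1.
(9690, 124355 / ℚ) ramifies at {2, 3, 5, 11, 17, 19}: a division algebra.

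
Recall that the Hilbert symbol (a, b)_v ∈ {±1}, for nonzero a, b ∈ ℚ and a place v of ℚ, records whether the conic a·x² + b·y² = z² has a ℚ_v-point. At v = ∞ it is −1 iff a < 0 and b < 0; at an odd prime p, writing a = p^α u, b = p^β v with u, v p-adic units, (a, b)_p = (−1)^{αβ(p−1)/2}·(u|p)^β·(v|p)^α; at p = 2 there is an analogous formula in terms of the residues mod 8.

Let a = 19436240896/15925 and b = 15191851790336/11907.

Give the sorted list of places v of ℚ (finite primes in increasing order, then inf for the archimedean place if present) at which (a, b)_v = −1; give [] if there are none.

Mod squares: a ≡ 15421822, b ≡ 48093. Check v ∈ {∞, 2, 3, 5, 7, 13, 17, 23, 37, 41}.
v=3: a=3^0·(≡1), b=3^-5·(≡2) mod 3; (1|3)=+1, (2|3)=-1; (−1)^{0·-5·1}·(+1)^-5·(-1)^0 = +1.
v=7: a=7^-2·(≡3), b=7^-2·(≡5) mod 7; (3|7)=-1, (5|7)=-1; (−1)^{-2·-2·3}·(-1)^-2·(-1)^-2 = +1.
v=41: a=41^1·(≡33), b=41^1·(≡20) mod 41; (33|41)=+1, (20|41)=+1; (−1)^{1·1·20}·(+1)^1·(+1)^1 = +1.
v=2: v_2(a)=15, v_2(b)=12; units ≡ 7, 5 (mod 8); ε·ε+αω+βω = 1·0+15·1+12·0 ≡ 1  ⇒  (a,b)_2 = -1.
v=∞: 15421822 > 0 and 48093 > 0  ⇒  (a,b)_∞ = +1.
v=37: a=37^1·(≡3), b=37^2·(≡34) mod 37; (3|37)=+1, (34|37)=+1; (−1)^{1·2·18}·(+1)^2·(+1)^1 = +1.
v=5: a=5^-2·(≡3), b=5^0·(≡3) mod 5; (3|5)=-1, (3|5)=-1; (−1)^{-2·0·2}·(-1)^0·(-1)^-2 = +1.
v=23: a=23^1·(≡3), b=23^1·(≡15) mod 23; (3|23)=+1, (15|23)=-1; (−1)^{1·1·11}·(+1)^1·(-1)^1 = +1.
v=17: a=17^1·(≡14), b=17^1·(≡3) mod 17; (14|17)=-1, (3|17)=-1; (−1)^{1·1·8}·(-1)^1·(-1)^1 = +1.
v=13: a=13^-1·(≡11), b=13^2·(≡5) mod 13; (11|13)=-1, (5|13)=-1; (−1)^{-1·2·6}·(-1)^2·(-1)^-1 = -1.
(15421822, 48093 / ℚ) ramifies at {2, 13}: a division algebra.

[2, 13]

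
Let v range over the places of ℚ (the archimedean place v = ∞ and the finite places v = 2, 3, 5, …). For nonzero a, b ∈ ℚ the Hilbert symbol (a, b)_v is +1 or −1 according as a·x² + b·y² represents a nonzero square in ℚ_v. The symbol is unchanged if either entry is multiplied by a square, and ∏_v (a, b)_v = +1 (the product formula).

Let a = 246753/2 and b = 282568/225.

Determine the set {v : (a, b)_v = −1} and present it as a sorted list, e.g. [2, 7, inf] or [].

[11, 13]

(a, b) ≡ (54834, 418) mod (ℚ^×)²; places V = {2, 3, 5, 11, 13, 19, 37, ∞}.
(a,b)_37: α=1, u≡23; β=0, v≡12 (mod 37); (23|37)=-1, (12|37)=+1; sign (−1)^0·-1^0·+1^1 = +1.
(a,b)_11: α=0, u≡6; β=1, v≡5 (mod 11); (6|11)=-1, (5|11)=+1; sign (−1)^0·-1^1·+1^0 = -1.
(a,b)_19: α=1, u≡5; β=1, v≡8 (mod 19); (5|19)=+1, (8|19)=-1; sign (−1)^1·+1^1·-1^1 = +1.
(a,b)_∞: sgn(54834)=+, sgn(418)=+, so +1.
(a,b)_2: α=-1, β=3; u≡1, v≡1 (mod 8); ε(u)ε(v)=0·0, αω(v)=-1·0, βω(u)=3·0; sum ≡ 0  ⇒  +1.
(a,b)_13: α=1, u≡7; β=2, v≡2 (mod 13); (7|13)=-1, (2|13)=-1; sign (−1)^0·-1^2·-1^1 = -1.
(a,b)_3: α=3, u≡2; β=-2, v≡1 (mod 3); (2|3)=-1, (1|3)=+1; sign (−1)^0·-1^-2·+1^3 = +1.
(a,b)_5: α=0, u≡4; β=-2, v≡2 (mod 5); (4|5)=+1, (2|5)=-1; sign (−1)^0·+1^-2·-1^0 = +1.
|Ram(54834, 418)| = 2, even; anisotropic at {11, 13}.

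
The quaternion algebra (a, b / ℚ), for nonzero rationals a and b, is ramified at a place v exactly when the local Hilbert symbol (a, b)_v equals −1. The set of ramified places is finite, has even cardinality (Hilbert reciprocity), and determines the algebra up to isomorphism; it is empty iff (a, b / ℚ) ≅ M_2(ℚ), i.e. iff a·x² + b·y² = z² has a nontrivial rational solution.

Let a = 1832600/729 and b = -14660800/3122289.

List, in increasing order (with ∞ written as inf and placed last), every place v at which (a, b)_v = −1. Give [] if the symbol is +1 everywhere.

[2, 11]

Mod squares: a ≡ 374, b ≡ -187. Check v ∈ {∞, 2, 3, 5, 7, 11, 17, 19, 31}.
v=∞: 374 > 0 and -187 < 0  ⇒  (a,b)_∞ = +1.
v=2: v_2(a)=3, v_2(b)=6; units ≡ 3, 5 (mod 8); ε·ε+αω+βω = 1·0+3·1+6·1 ≡ 1  ⇒  (a,b)_2 = -1.
v=11: a=11^1·(≡9), b=11^1·(≡3) mod 11; (9|11)=+1, (3|11)=+1; (−1)^{1·1·5}·(+1)^1·(+1)^1 = -1.
v=17: a=17^1·(≡7), b=17^1·(≡10) mod 17; (7|17)=-1, (10|17)=-1; (−1)^{1·1·8}·(-1)^1·(-1)^1 = +1.
v=19: a=19^0·(≡18), b=19^-2·(≡14) mod 19; (18|19)=-1, (14|19)=-1; (−1)^{0·-2·9}·(-1)^-2·(-1)^0 = +1.
v=5: a=5^2·(≡1), b=5^2·(≡2) mod 5; (1|5)=+1, (2|5)=-1; (−1)^{2·2·2}·(+1)^2·(-1)^2 = +1.
v=31: a=31^0·(≡8), b=31^-2·(≡26) mod 31; (8|31)=+1, (26|31)=-1; (−1)^{0·-2·15}·(+1)^-2·(-1)^0 = +1.
v=3: a=3^-6·(≡2), b=3^-2·(≡2) mod 3; (2|3)=-1, (2|3)=-1; (−1)^{-6·-2·1}·(-1)^-2·(-1)^-6 = +1.
v=7: a=7^2·(≡6), b=7^2·(≡4) mod 7; (6|7)=-1, (4|7)=+1; (−1)^{2·2·3}·(-1)^2·(+1)^2 = +1.
Ram(374, -187) = {2, 11}; no ℚ_2-point on the conic.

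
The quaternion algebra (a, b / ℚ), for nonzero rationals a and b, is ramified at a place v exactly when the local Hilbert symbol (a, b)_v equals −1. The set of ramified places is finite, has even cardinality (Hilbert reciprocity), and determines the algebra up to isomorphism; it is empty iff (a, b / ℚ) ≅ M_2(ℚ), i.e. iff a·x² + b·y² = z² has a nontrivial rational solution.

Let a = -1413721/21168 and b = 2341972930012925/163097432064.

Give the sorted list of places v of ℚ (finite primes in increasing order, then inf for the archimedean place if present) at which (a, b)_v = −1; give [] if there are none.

Mod squares: a ≡ -3, b ≡ 31857. Check v ∈ {∞, 2, 3, 5, 7, 11, 17, 19, 29, 37, 41}.
v=3: a=3^-3·(≡2), b=3^-9·(≡2) mod 3; (2|3)=-1, (2|3)=-1; (−1)^{-3·-9·1}·(-1)^-9·(-1)^-3 = -1.
v=5: a=5^0·(≡3), b=5^2·(≡3) mod 5; (3|5)=-1, (3|5)=-1; (−1)^{0·2·2}·(-1)^2·(-1)^0 = +1.
v=19: a=19^0·(≡6), b=19^2·(≡2) mod 19; (6|19)=+1, (2|19)=-1; (−1)^{0·2·9}·(+1)^2·(-1)^0 = +1.
v=7: a=7^-2·(≡4), b=7^-1·(≡4) mod 7; (4|7)=+1, (4|7)=+1; (−1)^{-2·-1·3}·(+1)^-1·(+1)^-2 = +1.
v=∞: -3 < 0 and 31857 > 0  ⇒  (a,b)_∞ = +1.
v=37: a=37^0·(≡3), b=37^1·(≡16) mod 37; (3|37)=+1, (16|37)=+1; (−1)^{0·1·18}·(+1)^1·(+1)^0 = +1.
v=11: a=11^0·(≡8), b=11^2·(≡1) mod 11; (8|11)=-1, (1|11)=+1; (−1)^{0·2·5}·(-1)^2·(+1)^0 = +1.
v=2: v_2(a)=-4, v_2(b)=-12; units ≡ 5, 1 (mod 8); ε·ε+αω+βω = 0·0+-4·0+-12·1 ≡ 0  ⇒  (a,b)_2 = +1.
v=17: a=17^0·(≡11), b=17^-2·(≡13) mod 17; (11|17)=-1, (13|17)=+1; (−1)^{0·-2·8}·(-1)^-2·(+1)^0 = +1.
v=29: a=29^2·(≡14), b=29^2·(≡11) mod 29; (14|29)=-1, (11|29)=-1; (−1)^{2·2·14}·(-1)^2·(-1)^2 = +1.
v=41: a=41^2·(≡29), b=41^3·(≡36) mod 41; (29|41)=-1, (36|41)=+1; (−1)^{2·3·20}·(-1)^3·(+1)^2 = -1.
(-3, 31857 / ℚ) ramifies at {3, 41}: a division algebra.

[3, 41]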